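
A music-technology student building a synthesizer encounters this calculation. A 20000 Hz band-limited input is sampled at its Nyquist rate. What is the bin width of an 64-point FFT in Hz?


Step 1 — Nyquist sampling rate:
fs = 2 * fmax = 2 * 20000 = 40000 Hz

Step 2 — DFT bin spacing:
df = fs / N = 40000 / 64 = 625.0 Hz

625.0 Hz


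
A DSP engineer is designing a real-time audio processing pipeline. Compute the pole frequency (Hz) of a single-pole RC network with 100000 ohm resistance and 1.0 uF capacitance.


Cutoff frequency of a first-order RC filter:
fc = 1 / (2 * pi * R * C)
C = 1.0 uF = 1e-06 F
fc = 1 / (2 * pi * 100000 * 1e-06)
   = 1 / 0.62831853071796
   = 1.591549 Hz

1.591549 Hz


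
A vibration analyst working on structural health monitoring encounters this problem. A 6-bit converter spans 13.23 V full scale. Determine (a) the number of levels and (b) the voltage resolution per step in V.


Step 1 — number of quantization levels:
L = 2^N = 2^6 = 64

Step 2 — LSB step size:
delta = Vfs / L
      = 13.23 / 64
      = 0.20671875 V

Levels = 64; step size = 0.20671875 V


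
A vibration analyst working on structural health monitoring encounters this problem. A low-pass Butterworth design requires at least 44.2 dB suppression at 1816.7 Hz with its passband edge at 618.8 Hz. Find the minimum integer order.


Butterworth filter order formula:
n = log10(10^(A/10) - 1) / (2 * log10(f_stop/f_pass))
10^(44.2/10) - 1 = 26301.6799
f_stop/f_pass = 1816.7 / 618.8 = 2.9358
n = 4.7249 -> ceil = 5

5


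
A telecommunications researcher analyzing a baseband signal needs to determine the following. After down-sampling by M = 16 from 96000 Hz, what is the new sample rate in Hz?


Decimation reduces the sample rate:
fs_out = fs_in / M
       = 96000 / 16
       = 6000.0 Hz

6000.0 Hz


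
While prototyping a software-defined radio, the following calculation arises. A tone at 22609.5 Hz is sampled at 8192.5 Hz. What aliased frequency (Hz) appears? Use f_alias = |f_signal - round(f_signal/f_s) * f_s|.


Compute the nearest integer multiple of fs to the signal:
n = round(22609.5 / 8192.5) = 3
f_alias = |22609.5 - 3 * 8192.5|
        = |22609.5 - 24577.5|
        = 1968.0 Hz

1968.0


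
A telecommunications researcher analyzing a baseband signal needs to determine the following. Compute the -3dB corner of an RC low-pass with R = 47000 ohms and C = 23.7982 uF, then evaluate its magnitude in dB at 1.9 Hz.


Step 1 — cutoff frequency:
fc = 1 / (2*pi*R*C)
C = 23.7982 uF = 2.37982e-05 F
fc = 1 / (2*pi*47000*2.37982e-05)
   = 0.142291 Hz

Step 2 — magnitude at f = 1.9 Hz:
|H(f)| = 1 / sqrt(1 + (f/fc)^2)
f/fc = 1.9 / 0.142291 = 13.352918
|H| = 1 / sqrt(1 + 178.300419) = 0.0746809
|H|_dB = 20*log10(0.0746809) = -22.54 dB

fc = 0.142291 Hz; |H(1.9 Hz)| = -22.54 dB


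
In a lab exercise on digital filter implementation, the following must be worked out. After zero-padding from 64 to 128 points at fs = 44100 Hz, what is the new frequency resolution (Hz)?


Frequency resolution after zero-padding:
N_padded = 64 * 2 = 128
df = fs / N_padded
   = 44100 / 128
   = 344.5312 Hz

344.5312 Hz


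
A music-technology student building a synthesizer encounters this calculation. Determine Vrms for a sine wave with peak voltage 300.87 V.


RMS voltage for a sinusoidal waveform:
V_rms = V_peak / sqrt(2)
      = 300.87 / 1.414214
      = 212.747 V

212.747 V


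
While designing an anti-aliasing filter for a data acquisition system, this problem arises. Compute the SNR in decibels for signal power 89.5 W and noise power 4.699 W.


SNR in decibels:
SNR = 10 * log10(Ps / Pn)
    = 10 * log10(89.5 / 4.699)
    = 10 * log10(19.0466)
    = 10 * 1.2798
    = 12.8 dB

12.8 dB


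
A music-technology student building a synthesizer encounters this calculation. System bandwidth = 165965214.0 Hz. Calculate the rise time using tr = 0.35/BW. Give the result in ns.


Rise time from bandwidth relationship:
tr = 0.35 / BW
   = 0.35 / 165965214.0
   = 2.108875659e-09 s
   = 2.1089 ns

2.1089 ns


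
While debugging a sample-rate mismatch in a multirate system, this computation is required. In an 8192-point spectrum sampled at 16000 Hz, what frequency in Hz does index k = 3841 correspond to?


Frequency of DFT bin k:
f_k = k * fs / N
    = 3841 * 16000 / 8192
    = 61456000 / 8192
    = 7501.953 Hz

7501.953 Hz


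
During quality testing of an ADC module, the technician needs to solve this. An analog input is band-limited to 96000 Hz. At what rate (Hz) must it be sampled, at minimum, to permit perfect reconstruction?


The Nyquist rate is twice the maximum frequency component.
fs_min = 2 * fmax
      = 2 * 96000
      = 192000 Hz

192000


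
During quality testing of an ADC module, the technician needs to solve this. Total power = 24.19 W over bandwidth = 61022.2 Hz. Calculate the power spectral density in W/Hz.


Power spectral density:
PSD = P / BW
    = 24.19 / 61022.2
    = 0.00039641 W/Hz

0.00039641 W/Hz


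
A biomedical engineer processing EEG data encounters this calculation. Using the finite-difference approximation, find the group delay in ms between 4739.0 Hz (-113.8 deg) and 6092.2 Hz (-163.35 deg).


Group delay from phase difference:
tau = -d(phi)/d(omega)
d(phi) = -49.55 deg = -0.864811 rad
d(omega) = 2*pi*(6092.2 - 4739.0) = 8502.4064 rad/s
tau = -(-0.864811) / 8502.4064
    = 0.1017 ms

0.1017 ms


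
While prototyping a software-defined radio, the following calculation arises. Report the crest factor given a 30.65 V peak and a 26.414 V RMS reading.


Crest factor is the ratio of peak to RMS:
CF = V_peak / V_rms
   = 30.65 / 26.414
   = 1.1604

1.1604


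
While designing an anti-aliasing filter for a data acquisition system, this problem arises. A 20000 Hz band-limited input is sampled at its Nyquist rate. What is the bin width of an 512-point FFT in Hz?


Step 1 — Nyquist sampling rate:
fs = 2 * fmax = 2 * 20000 = 40000 Hz

Step 2 — DFT bin spacing:
df = fs / N = 40000 / 512 = 78.125 Hz

78.125 Hz


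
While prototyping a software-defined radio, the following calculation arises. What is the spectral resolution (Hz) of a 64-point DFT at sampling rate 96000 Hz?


DFT frequency resolution:
df = fs / N
   = 96000 / 64
   = 1500.0 Hz

1500.0 Hz


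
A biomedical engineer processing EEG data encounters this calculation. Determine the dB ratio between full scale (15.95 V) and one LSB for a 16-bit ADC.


Dynamic range from full-scale to LSB:
V_min = V_max / 2^bits = 15.95 / 2^16
DR = 20 * log10(V_max / V_min)
   = 20 * log10(2^16)
   = 20 * 16 * log10(2)
   = 96.33 dB

96.33 dB


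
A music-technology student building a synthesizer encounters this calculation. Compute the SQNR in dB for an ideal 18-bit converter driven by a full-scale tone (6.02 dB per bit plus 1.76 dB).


Theoretical SNR for a full-scale sinusoid:
SNR = 6.02 * N + 1.76
    = 6.02 * 18 + 1.76
    = 108.36 + 1.76
    = 110.12 dB

110.12 dB


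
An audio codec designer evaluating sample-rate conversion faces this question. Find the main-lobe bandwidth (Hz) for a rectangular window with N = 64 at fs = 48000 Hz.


Main lobe width for a rectangular window:
Width = 2 * fs / N
      = 2 * 48000 / 64
      = 96000 / 64
      = 1500.0 Hz

1500.0 Hz


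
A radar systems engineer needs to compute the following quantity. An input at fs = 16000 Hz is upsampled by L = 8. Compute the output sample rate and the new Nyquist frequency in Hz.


Step 1 — output sample rate after interpolation by L:
fs_out = L * fs_in = 8 * 16000 = 128000 Hz

Step 2 — Nyquist frequency of the output stream:
f_Nyq = fs_out / 2 = 128000 / 2 = 64000.0 Hz

fs_out = 128000 Hz; f_Nyquist = 64000.0 Hz


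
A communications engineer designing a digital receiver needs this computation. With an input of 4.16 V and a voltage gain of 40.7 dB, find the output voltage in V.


Output voltage from dB gain:
V_out = V_in * 10^(gain_dB / 20)
      = 4.16 * 10^(40.7 / 20)
      = 4.16 * 108.392691
      = 450.9136 V

450.9136 V


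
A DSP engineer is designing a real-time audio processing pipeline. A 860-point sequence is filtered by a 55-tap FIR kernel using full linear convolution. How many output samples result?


Linear convolution output length:
L = N + M - 1
  = 860 + 55 - 1
  = 914 samples

914


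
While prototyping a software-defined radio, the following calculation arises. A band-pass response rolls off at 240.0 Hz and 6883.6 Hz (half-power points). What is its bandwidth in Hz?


Bandwidth is the difference of -3dB frequencies:
BW = f_high - f_low
   = 6883.6 - 240.0
   = 6643.6 Hz

6643.6 Hz


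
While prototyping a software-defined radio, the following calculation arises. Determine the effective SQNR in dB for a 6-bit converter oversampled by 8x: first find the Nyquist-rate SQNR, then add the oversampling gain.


Step 1 — baseline SQNR at Nyquist:
SQNR_base = 6.02*N + 1.76
          = 6.02*6 + 1.76
          = 37.88 dB

Step 2 — oversampling processing gain:
G = 10*log10(OSR) = 10*log10(8) = 9.03 dB

Step 3 — total:
SQNR_total = 37.88 + 9.03 = 46.91 dB

Base SQNR = 37.88 dB; oversampled SQNR = 46.91 dB


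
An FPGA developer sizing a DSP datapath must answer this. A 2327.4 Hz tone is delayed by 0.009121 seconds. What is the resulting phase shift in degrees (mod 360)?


Phase shift from frequency and time delay:
phi = 360 * f * t_delay
    = 360 * 2327.4 * 0.009121
    = 7642.16 degrees
    mod 360 = 82.16 degrees

82.16 degrees


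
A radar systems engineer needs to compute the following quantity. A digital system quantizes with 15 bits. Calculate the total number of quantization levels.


Number of quantization levels = 2^N
= 2^15
= 32768

32768


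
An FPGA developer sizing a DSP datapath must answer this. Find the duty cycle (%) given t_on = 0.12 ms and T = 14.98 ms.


Duty cycle as a percentage:
DC = (t_on / T) * 100
   = (0.12 / 14.98) * 100
   = 0.008011 * 100
   = 0.8 %

0.8 %


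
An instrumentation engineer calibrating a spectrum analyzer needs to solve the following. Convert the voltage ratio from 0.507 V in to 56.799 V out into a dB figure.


Voltage gain in dB:
G = 20 * log10(Vout / Vin)
  = 20 * log10(56.799 / 0.507)
  = 20 * log10(112.029586)
  = 20 * 2.049333
  = 40.99 dB

40.99 dB


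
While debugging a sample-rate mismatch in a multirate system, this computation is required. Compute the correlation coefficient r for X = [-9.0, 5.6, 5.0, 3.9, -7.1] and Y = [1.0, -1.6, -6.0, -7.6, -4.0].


Pearson correlation coefficient (population):
r = cov(X,Y) / (std(X) * std(Y))
Mean X = -0.32, Mean Y = -3.64
Cov(X,Y) = -11.0048
Std(X) = 6.363458, Std(Y) = 3.068289
r = -0.5636

-0.5636


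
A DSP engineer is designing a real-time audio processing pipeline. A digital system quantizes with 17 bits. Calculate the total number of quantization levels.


Number of quantization levels = 2^N
= 2^17
= 131072

131072


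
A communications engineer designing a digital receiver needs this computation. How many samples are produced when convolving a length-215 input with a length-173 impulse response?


Linear convolution output length:
L = N + M - 1
  = 215 + 173 - 1
  = 387 samples

387


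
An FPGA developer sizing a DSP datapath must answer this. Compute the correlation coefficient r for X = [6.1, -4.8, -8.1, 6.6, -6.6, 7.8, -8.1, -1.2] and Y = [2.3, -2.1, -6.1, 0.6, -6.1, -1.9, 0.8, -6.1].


Pearson correlation coefficient (population):
r = cov(X,Y) / (std(X) * std(Y))
Mean X = -1.0375, Mean Y = -2.325
Cov(X,Y) = 10.557812
Std(X) = 6.444559, Std(Y) = 3.215101
r = 0.5095

0.5095


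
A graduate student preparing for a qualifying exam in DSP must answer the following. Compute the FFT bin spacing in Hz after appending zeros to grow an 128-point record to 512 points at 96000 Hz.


Frequency resolution after zero-padding:
N_padded = 128 * 4 = 512
df = fs / N_padded
   = 96000 / 512
   = 187.5 Hz

187.5 Hz


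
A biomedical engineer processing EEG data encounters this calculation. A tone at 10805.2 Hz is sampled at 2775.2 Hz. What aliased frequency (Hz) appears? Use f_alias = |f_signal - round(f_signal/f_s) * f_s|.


Compute the nearest integer multiple of fs to the signal:
n = round(10805.2 / 2775.2) = 4
f_alias = |10805.2 - 4 * 2775.2|
        = |10805.2 - 11100.8|
        = 295.6 Hz

295.6


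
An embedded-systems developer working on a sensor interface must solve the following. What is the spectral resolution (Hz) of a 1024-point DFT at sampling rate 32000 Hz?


DFT frequency resolution:
df = fs / N
   = 32000 / 1024
   = 31.25 Hz

31.25 Hz


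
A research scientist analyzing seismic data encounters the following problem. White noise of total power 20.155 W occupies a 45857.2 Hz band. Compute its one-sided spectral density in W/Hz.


Power spectral density:
PSD = P / BW
    = 20.155 / 45857.2
    = 0.00043952 W/Hz

0.00043952 W/Hz


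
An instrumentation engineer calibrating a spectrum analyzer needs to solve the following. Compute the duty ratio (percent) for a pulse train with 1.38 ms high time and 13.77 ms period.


Duty cycle as a percentage:
DC = (t_on / T) * 100
   = (1.38 / 13.77) * 100
   = 0.100218 * 100
   = 10.02 %

10.02 %


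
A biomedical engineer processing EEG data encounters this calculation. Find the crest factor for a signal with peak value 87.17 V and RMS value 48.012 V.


Crest factor is the ratio of peak to RMS:
CF = V_peak / V_rms
   = 87.17 / 48.012
   = 1.8156

1.8156


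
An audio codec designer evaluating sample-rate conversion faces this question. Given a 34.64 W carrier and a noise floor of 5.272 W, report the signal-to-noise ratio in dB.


SNR in decibels:
SNR = 10 * log10(Ps / Pn)
    = 10 * log10(34.64 / 5.272)
    = 10 * log10(6.5706)
    = 10 * 0.8176
    = 8.18 dB

8.18 dB


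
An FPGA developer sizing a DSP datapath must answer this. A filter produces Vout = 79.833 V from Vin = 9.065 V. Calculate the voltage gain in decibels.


Voltage gain in dB:
G = 20 * log10(Vout / Vin)
  = 20 * log10(79.833 / 9.065)
  = 20 * log10(8.806729)
  = 20 * 0.944815
  = 18.9 dB

18.9 dB


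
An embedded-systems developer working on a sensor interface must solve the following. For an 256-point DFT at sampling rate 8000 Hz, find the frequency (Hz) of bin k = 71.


Frequency of DFT bin k:
f_k = k * fs / N
    = 71 * 8000 / 256
    = 568000 / 256
    = 2218.75 Hz

2218.75 Hz


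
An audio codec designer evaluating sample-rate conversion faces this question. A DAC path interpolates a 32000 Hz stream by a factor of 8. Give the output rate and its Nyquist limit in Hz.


Step 1 — output sample rate after interpolation by L:
fs_out = L * fs_in = 8 * 32000 = 256000 Hz

Step 2 — Nyquist frequency of the output stream:
f_Nyq = fs_out / 2 = 256000 / 2 = 128000.0 Hz

fs_out = 256000 Hz; f_Nyquist = 128000.0 Hz


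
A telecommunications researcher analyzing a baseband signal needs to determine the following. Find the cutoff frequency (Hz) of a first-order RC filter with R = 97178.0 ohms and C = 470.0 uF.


Cutoff frequency of a first-order RC filter:
fc = 1 / (2 * pi * R * C)
C = 470.0 uF = 0.00047 F
fc = 1 / (2 * pi * 97178.0 * 0.00047)
   = 1 / 286.97606943712
   = 0.003485 Hz

0.003485 Hz


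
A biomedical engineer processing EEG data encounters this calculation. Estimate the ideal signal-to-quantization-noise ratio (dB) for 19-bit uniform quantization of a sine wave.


Theoretical SNR for a full-scale sinusoid:
SNR = 6.02 * N + 1.76
    = 6.02 * 19 + 1.76
    = 114.38 + 1.76
    = 116.14 dB

116.14 dB


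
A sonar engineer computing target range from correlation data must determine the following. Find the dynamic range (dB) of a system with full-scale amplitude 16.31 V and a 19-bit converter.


Dynamic range from full-scale to LSB:
V_min = V_max / 2^bits = 16.31 / 2^19
DR = 20 * log10(V_max / V_min)
   = 20 * log10(2^19)
   = 20 * 19 * log10(2)
   = 114.39 dB

114.39 dB


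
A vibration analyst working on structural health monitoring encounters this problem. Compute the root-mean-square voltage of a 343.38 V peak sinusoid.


RMS voltage for a sinusoidal waveform:
V_rms = V_peak / sqrt(2)
      = 343.38 / 1.414214
      = 242.806 V

242.806 V


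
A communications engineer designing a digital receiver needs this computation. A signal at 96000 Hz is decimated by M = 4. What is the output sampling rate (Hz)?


Decimation reduces the sample rate:
fs_out = fs_in / M
       = 96000 / 4
       = 24000.0 Hz

24000.0 Hz


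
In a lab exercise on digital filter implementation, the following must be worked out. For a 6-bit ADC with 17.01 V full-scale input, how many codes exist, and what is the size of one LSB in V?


Step 1 — number of quantization levels:
L = 2^N = 2^6 = 64

Step 2 — LSB step size:
delta = Vfs / L
      = 17.01 / 64
      = 0.26578125 V

Levels = 64; step size = 0.26578125 V


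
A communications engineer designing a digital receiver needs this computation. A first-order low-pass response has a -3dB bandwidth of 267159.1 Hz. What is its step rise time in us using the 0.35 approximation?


Rise time from bandwidth relationship:
tr = 0.35 / BW
   = 0.35 / 267159.1
   = 1.310080772e-06 s
   = 1.3101 us

1.3101 us


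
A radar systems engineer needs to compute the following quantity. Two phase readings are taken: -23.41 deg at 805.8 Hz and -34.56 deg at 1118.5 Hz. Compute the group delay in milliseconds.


Group delay from phase difference:
tau = -d(phi)/d(omega)
d(phi) = -11.15 deg = -0.194604 rad
d(omega) = 2*pi*(1118.5 - 805.8) = 1964.752 rad/s
tau = -(-0.194604) / 1964.752
    = 0.099 ms

0.099 ms


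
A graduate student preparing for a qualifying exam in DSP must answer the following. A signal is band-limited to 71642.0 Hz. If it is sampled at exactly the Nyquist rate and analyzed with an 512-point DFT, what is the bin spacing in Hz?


Step 1 — Nyquist sampling rate:
fs = 2 * fmax = 2 * 71642.0 = 143284.0 Hz

Step 2 — DFT bin spacing:
df = fs / N = 143284.0 / 512 = 279.8516 Hz

279.8516 Hz


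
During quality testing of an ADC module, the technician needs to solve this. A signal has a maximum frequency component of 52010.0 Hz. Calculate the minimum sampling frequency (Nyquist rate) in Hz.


The Nyquist rate is twice the maximum frequency component.
fs_min = 2 * fmax
      = 2 * 52010.0
      = 104020.0 Hz

104020.0


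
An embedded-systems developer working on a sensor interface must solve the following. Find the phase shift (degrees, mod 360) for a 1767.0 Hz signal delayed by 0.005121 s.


Phase shift from frequency and time delay:
phi = 360 * f * t_delay
    = 360 * 1767.0 * 0.005121
    = 3257.57 degrees
    mod 360 = 17.57 degrees

17.57 degrees


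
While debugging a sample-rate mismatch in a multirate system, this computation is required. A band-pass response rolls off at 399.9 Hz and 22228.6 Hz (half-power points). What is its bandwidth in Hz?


Bandwidth is the difference of -3dB frequencies:
BW = f_high - f_low
   = 22228.6 - 399.9
   = 21828.7 Hz

21828.7 Hz


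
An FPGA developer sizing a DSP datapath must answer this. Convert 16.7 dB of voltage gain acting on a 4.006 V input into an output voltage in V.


Output voltage from dB gain:
V_out = V_in * 10^(gain_dB / 20)
      = 4.006 * 10^(16.7 / 20)
      = 4.006 * 6.839116
      = 27.3975 V

27.3975 V


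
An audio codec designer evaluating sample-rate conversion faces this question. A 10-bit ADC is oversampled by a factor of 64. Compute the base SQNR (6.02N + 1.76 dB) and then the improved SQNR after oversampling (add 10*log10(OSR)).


Step 1 — baseline SQNR at Nyquist:
SQNR_base = 6.02*N + 1.76
          = 6.02*10 + 1.76
          = 61.96 dB

Step 2 — oversampling processing gain:
G = 10*log10(OSR) = 10*log10(64) = 18.06 dB

Step 3 — total:
SQNR_total = 61.96 + 18.06 = 80.02 dB

Base SQNR = 61.96 dB; oversampled SQNR = 80.02 dB


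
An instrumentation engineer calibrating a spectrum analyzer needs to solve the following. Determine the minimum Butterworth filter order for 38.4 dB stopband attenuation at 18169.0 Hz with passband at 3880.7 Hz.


Butterworth filter order formula:
n = log10(10^(A/10) - 1) / (2 * log10(f_stop/f_pass))
10^(38.4/10) - 1 = 6917.3097
f_stop/f_pass = 18169.0 / 3880.7 = 4.6819
n = 2.8638 -> ceil = 3

3


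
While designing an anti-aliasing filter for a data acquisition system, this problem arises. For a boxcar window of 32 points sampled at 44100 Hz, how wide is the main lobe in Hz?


Main lobe width for a rectangular window:
Width = 2 * fs / N
      = 2 * 44100 / 32
      = 88200 / 32
      = 2756.25 Hz

2756.25 Hz


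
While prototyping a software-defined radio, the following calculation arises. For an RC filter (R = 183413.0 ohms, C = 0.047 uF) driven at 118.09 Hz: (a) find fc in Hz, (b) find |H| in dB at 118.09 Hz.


Step 1 — cutoff frequency:
fc = 1 / (2*pi*R*C)
C = 0.047 uF = 4.7e-08 F
fc = 1 / (2*pi*183413.0*4.7e-08)
   = 18.4626 Hz

Step 2 — magnitude at f = 118.09 Hz:
|H(f)| = 1 / sqrt(1 + (f/fc)^2)
f/fc = 118.09 / 18.4626 = 6.396174
|H| = 1 / sqrt(1 + 40.911042) = 0.154467
|H|_dB = 20*log10(0.154467) = -16.22 dB

fc = 18.4626 Hz; |H(118.09 Hz)| = -16.22 dB


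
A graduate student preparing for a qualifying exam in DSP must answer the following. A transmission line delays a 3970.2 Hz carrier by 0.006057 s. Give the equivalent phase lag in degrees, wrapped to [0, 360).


Phase shift from frequency and time delay:
phi = 360 * f * t_delay
    = 360 * 3970.2 * 0.006057
    = 8657.1 degrees
    mod 360 = 17.1 degrees

17.1 degrees


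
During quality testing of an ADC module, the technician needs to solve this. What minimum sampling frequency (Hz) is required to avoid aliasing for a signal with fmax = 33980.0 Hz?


The Nyquist rate is twice the maximum frequency component.
fs_min = 2 * fmax
      = 2 * 33980.0
      = 67960.0 Hz

67960.0


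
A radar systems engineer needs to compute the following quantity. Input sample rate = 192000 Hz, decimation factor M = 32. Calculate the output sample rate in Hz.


Decimation reduces the sample rate:
fs_out = fs_in / M
       = 192000 / 32
       = 6000.0 Hz

6000.0 Hz


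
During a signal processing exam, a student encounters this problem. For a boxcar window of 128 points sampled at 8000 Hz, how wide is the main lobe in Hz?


Main lobe width for a rectangular window:
Width = 2 * fs / N
      = 2 * 8000 / 128
      = 16000 / 128
      = 125.0 Hz

125.0 Hz


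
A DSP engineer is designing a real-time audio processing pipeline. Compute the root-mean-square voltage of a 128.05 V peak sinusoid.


RMS voltage for a sinusoidal waveform:
V_rms = V_peak / sqrt(2)
      = 128.05 / 1.414214
      = 90.545 V

90.545 V


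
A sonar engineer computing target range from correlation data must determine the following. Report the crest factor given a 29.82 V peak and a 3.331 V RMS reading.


Crest factor is the ratio of peak to RMS:
CF = V_peak / V_rms
   = 29.82 / 3.331
   = 8.9523

8.9523


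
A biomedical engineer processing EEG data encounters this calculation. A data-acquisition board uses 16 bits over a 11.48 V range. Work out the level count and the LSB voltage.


Step 1 — number of quantization levels:
L = 2^N = 2^16 = 65536

Step 2 — LSB step size:
delta = Vfs / L
      = 11.48 / 65536
      = 0.00017517 V

Levels = 65536; step size = 0.00017517 V


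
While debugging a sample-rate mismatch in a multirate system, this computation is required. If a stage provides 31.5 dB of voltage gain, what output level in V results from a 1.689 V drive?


Output voltage from dB gain:
V_out = V_in * 10^(gain_dB / 20)
      = 1.689 * 10^(31.5 / 20)
      = 1.689 * 37.58374
      = 63.4789 V

63.4789 V


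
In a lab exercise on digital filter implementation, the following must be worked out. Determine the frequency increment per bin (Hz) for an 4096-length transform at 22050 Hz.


DFT frequency resolution:
df = fs / N
   = 22050 / 4096
   = 5.3833 Hz

5.3833 Hz


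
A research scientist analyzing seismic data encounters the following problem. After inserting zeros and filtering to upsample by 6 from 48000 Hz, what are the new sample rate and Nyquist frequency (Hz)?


Step 1 — output sample rate after interpolation by L:
fs_out = L * fs_in = 6 * 48000 = 288000 Hz

Step 2 — Nyquist frequency of the output stream:
f_Nyq = fs_out / 2 = 288000 / 2 = 144000.0 Hz

fs_out = 288000 Hz; f_Nyquist = 144000.0 Hz


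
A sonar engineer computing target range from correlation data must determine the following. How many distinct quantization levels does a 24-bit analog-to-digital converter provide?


Number of quantization levels = 2^N
= 2^24
= 16777216

16777216


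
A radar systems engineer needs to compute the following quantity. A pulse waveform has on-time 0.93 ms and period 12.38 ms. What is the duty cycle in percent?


Duty cycle as a percentage:
DC = (t_on / T) * 100
   = (0.93 / 12.38) * 100
   = 0.075121 * 100
   = 7.51 %

7.51 %


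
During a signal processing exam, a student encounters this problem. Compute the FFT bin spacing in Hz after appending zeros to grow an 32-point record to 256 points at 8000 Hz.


Frequency resolution after zero-padding:
N_padded = 32 * 8 = 256
df = fs / N_padded
   = 8000 / 256
   = 31.25 Hz

31.25 Hz


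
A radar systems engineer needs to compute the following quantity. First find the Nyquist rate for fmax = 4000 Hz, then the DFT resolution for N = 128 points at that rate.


Step 1 — Nyquist sampling rate:
fs = 2 * fmax = 2 * 4000 = 8000 Hz

Step 2 — DFT bin spacing:
df = fs / N = 8000 / 128 = 62.5 Hz

62.5 Hz


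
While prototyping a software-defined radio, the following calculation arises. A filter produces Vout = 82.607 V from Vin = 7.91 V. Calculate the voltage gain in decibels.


Voltage gain in dB:
G = 20 * log10(Vout / Vin)
  = 20 * log10(82.607 / 7.91)
  = 20 * log10(10.443363)
  = 20 * 1.01884
  = 20.38 dB

20.38 dB


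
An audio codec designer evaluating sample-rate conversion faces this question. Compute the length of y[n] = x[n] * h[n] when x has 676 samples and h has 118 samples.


Linear convolution output length:
L = N + M - 1
  = 676 + 118 - 1
  = 793 samples

793


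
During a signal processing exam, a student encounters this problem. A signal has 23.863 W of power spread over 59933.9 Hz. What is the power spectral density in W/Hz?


Power spectral density:
PSD = P / BW
    = 23.863 / 59933.9
    = 0.00039816 W/Hz

0.00039816 W/Hz


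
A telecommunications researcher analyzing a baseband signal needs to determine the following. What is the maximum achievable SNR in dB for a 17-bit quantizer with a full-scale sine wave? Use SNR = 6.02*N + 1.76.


Theoretical SNR for a full-scale sinusoid:
SNR = 6.02 * N + 1.76
    = 6.02 * 17 + 1.76
    = 102.34 + 1.76
    = 104.1 dB

104.1 dB


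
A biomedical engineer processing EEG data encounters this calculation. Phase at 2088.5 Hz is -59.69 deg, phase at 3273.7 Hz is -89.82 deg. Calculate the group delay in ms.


Group delay from phase difference:
tau = -d(phi)/d(omega)
d(phi) = -30.13 deg = -0.525868 rad
d(omega) = 2*pi*(3273.7 - 2088.5) = 7446.8312 rad/s
tau = -(-0.525868) / 7446.8312
    = 0.0706 ms

0.0706 ms


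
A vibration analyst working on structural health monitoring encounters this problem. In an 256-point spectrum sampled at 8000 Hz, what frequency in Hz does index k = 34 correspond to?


Frequency of DFT bin k:
f_k = k * fs / N
    = 34 * 8000 / 256
    = 272000 / 256
    = 1062.5 Hz

1062.5 Hz


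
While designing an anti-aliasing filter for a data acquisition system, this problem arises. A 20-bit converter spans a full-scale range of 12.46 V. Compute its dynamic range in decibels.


Dynamic range from full-scale to LSB:
V_min = V_max / 2^bits = 12.46 / 2^20
DR = 20 * log10(V_max / V_min)
   = 20 * log10(2^20)
   = 20 * 20 * log10(2)
   = 120.41 dB

120.41 dB


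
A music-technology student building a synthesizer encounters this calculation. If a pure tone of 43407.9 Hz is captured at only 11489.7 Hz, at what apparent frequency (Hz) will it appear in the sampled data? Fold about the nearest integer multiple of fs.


Compute the nearest integer multiple of fs to the signal:
n = round(43407.9 / 11489.7) = 4
f_alias = |43407.9 - 4 * 11489.7|
        = |43407.9 - 45958.8|
        = 2550.9 Hz

2550.9


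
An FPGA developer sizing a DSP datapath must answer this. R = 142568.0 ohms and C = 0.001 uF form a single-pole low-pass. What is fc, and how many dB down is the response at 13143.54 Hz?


Step 1 — cutoff frequency:
fc = 1 / (2*pi*R*C)
C = 0.001 uF = 1e-09 F
fc = 1 / (2*pi*142568.0*1e-09)
   = 1116.344 Hz

Step 2 — magnitude at f = 13143.54 Hz:
|H(f)| = 1 / sqrt(1 + (f/fc)^2)
f/fc = 13143.54 / 1116.344 = 11.773736
|H| = 1 / sqrt(1 + 138.620859) = 0.0846301
|H|_dB = 20*log10(0.0846301) = -21.45 dB

fc = 1116.344 Hz; |H(13143.54 Hz)| = -21.45 dB


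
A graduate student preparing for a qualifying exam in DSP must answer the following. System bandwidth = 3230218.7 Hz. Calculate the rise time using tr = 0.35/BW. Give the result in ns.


Rise time from bandwidth relationship:
tr = 0.35 / BW
   = 0.35 / 3230218.7
   = 1.083517967e-07 s
   = 108.3518 ns

108.3518 ns


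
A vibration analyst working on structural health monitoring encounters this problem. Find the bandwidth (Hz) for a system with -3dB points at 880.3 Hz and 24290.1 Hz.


Bandwidth is the difference of -3dB frequencies:
BW = f_high - f_low
   = 24290.1 - 880.3
   = 23409.8 Hz

23409.8 Hz


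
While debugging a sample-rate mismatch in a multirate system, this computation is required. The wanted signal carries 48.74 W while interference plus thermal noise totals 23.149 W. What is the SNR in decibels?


SNR in decibels:
SNR = 10 * log10(Ps / Pn)
    = 10 * log10(48.74 / 23.149)
    = 10 * log10(2.1055)
    = 10 * 0.3234
    = 3.23 dB

3.23 dB


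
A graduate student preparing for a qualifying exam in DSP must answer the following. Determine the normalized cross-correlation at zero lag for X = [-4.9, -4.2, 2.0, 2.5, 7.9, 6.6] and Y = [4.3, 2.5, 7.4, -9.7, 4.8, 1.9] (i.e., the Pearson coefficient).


Pearson correlation coefficient (population):
r = cov(X,Y) / (std(X) * std(Y))
Mean X = 1.65, Mean Y = 1.8667
Cov(X,Y) = -1.506667
Std(X) = 4.856868, Std(Y) = 5.467073
r = -0.0567

-0.0567


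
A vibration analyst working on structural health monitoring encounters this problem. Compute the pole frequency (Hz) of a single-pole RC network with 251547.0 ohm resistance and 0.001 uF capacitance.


Cutoff frequency of a first-order RC filter:
fc = 1 / (2 * pi * R * C)
C = 0.001 uF = 1e-09 F
fc = 1 / (2 * pi * 251547.0 * 1e-09)
   = 1 / 0.0015805164144651
   = 632.704596 Hz

632.704596 Hz


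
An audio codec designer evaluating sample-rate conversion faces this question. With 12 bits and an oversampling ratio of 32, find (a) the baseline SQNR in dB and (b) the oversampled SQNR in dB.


Step 1 — baseline SQNR at Nyquist:
SQNR_base = 6.02*N + 1.76
          = 6.02*12 + 1.76
          = 74.0 dB

Step 2 — oversampling processing gain:
G = 10*log10(OSR) = 10*log10(32) = 15.05 dB

Step 3 — total:
SQNR_total = 74.0 + 15.05 = 89.05 dB

Base SQNR = 74.0 dB; oversampled SQNR = 89.05 dB


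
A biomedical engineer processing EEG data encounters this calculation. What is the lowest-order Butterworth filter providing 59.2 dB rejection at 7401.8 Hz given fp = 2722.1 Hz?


Butterworth filter order formula:
n = log10(10^(A/10) - 1) / (2 * log10(f_stop/f_pass))
10^(59.2/10) - 1 = 831762.7711
f_stop/f_pass = 7401.8 / 2722.1 = 2.7192
n = 6.8135 -> ceil = 7

7


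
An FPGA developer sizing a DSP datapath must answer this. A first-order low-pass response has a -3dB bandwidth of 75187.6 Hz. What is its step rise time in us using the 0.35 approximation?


Rise time from bandwidth relationship:
tr = 0.35 / BW
   = 0.35 / 75187.6
   = 4.655022903e-06 s
   = 4.655 us

4.655 us


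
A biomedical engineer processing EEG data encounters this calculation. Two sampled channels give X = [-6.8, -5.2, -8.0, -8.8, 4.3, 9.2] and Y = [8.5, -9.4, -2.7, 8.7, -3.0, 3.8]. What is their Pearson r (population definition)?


Pearson correlation coefficient (population):
r = cov(X,Y) / (std(X) * std(Y))
Mean X = -2.55, Mean Y = 0.9833
Cov(X,Y) = -4.4625
Std(X) = 6.817074, Std(Y) = 6.598337
r = -0.0992

-0.0992


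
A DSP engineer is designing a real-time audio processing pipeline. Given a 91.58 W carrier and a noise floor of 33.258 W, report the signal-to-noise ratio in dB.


SNR in decibels:
SNR = 10 * log10(Ps / Pn)
    = 10 * log10(91.58 / 33.258)
    = 10 * log10(2.7536)
    = 10 * 0.4399
    = 4.4 dB

4.4 dB


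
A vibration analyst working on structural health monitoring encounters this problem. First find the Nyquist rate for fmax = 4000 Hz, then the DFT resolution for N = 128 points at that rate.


Step 1 — Nyquist sampling rate:
fs = 2 * fmax = 2 * 4000 = 8000 Hz

Step 2 — DFT bin spacing:
df = fs / N = 8000 / 128 = 62.5 Hz

62.5 Hz


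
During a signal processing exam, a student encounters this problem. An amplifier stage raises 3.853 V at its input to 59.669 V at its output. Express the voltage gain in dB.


Voltage gain in dB:
G = 20 * log10(Vout / Vin)
  = 20 * log10(59.669 / 3.853)
  = 20 * log10(15.486374)
  = 20 * 1.18995
  = 23.8 dB

23.8 dB


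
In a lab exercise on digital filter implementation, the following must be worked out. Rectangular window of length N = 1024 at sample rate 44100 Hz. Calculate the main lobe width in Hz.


Main lobe width for a rectangular window:
Width = 2 * fs / N
      = 2 * 44100 / 1024
      = 88200 / 1024
      = 86.133 Hz

86.133 Hz


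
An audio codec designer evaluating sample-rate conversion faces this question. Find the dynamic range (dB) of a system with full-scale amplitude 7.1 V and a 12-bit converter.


Dynamic range from full-scale to LSB:
V_min = V_max / 2^bits = 7.1 / 2^12
DR = 20 * log10(V_max / V_min)
   = 20 * log10(2^12)
   = 20 * 12 * log10(2)
   = 72.25 dB

72.25 dB


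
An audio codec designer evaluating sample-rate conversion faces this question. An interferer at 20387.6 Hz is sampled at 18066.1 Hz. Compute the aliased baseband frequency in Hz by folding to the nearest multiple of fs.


Compute the nearest integer multiple of fs to the signal:
n = round(20387.6 / 18066.1) = 1
f_alias = |20387.6 - 1 * 18066.1|
        = |20387.6 - 18066.1|
        = 2321.5 Hz

2321.5


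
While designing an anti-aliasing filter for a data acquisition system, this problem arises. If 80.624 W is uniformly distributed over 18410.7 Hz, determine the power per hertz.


Power spectral density:
PSD = P / BW
    = 80.624 / 18410.7
    = 0.00437919 W/Hz

0.00437919 W/Hz


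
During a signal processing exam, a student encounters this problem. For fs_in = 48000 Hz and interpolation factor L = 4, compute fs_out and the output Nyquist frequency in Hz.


Step 1 — output sample rate after interpolation by L:
fs_out = L * fs_in = 4 * 48000 = 192000 Hz

Step 2 — Nyquist frequency of the output stream:
f_Nyq = fs_out / 2 = 192000 / 2 = 96000.0 Hz

fs_out = 192000 Hz; f_Nyquist = 96000.0 Hz


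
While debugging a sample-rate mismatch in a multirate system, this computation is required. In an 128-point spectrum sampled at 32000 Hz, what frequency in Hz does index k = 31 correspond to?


Frequency of DFT bin k:
f_k = k * fs / N
    = 31 * 32000 / 128
    = 992000 / 128
    = 7750.0 Hz

7750.0 Hz


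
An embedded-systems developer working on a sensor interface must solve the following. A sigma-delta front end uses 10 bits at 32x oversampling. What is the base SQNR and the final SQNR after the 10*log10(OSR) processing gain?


Step 1 — baseline SQNR at Nyquist:
SQNR_base = 6.02*N + 1.76
          = 6.02*10 + 1.76
          = 61.96 dB

Step 2 — oversampling processing gain:
G = 10*log10(OSR) = 10*log10(32) = 15.05 dB

Step 3 — total:
SQNR_total = 61.96 + 15.05 = 77.01 dB

Base SQNR = 61.96 dB; oversampled SQNR = 77.01 dB


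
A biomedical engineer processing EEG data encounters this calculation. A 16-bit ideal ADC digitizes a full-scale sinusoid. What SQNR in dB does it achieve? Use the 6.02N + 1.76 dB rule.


Theoretical SNR for a full-scale sinusoid:
SNR = 6.02 * N + 1.76
    = 6.02 * 16 + 1.76
    = 96.32 + 1.76
    = 98.08 dB

98.08 dB


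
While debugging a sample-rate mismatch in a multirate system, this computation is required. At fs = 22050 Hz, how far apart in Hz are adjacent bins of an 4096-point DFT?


DFT frequency resolution:
df = fs / N
   = 22050 / 4096
   = 5.3833 Hz

5.3833 Hz


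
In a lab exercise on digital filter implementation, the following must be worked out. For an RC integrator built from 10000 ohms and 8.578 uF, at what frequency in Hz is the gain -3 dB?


Cutoff frequency of a first-order RC filter:
fc = 1 / (2 * pi * R * C)
C = 8.578 uF = 8.578e-06 F
fc = 1 / (2 * pi * 10000 * 8.578e-06)
   = 1 / 0.53897163564986
   = 1.855385 Hz

1.855385 Hz


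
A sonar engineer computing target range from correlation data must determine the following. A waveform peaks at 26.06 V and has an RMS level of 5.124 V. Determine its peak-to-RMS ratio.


Crest factor is the ratio of peak to RMS:
CF = V_peak / V_rms
   = 26.06 / 5.124
   = 5.0859

5.0859


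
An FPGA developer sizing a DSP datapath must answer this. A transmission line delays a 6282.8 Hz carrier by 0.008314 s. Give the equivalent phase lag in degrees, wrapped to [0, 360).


Phase shift from frequency and time delay:
phi = 360 * f * t_delay
    = 360 * 6282.8 * 0.008314
    = 18804.67 degrees
    mod 360 = 84.67 degrees

84.67 degrees


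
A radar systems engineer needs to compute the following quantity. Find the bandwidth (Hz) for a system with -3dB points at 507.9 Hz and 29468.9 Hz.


Bandwidth is the difference of -3dB frequencies:
BW = f_high - f_low
   = 29468.9 - 507.9
   = 28961.0 Hz

28961.0 Hz


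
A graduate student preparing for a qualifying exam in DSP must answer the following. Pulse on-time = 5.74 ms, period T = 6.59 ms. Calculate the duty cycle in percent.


Duty cycle as a percentage:
DC = (t_on / T) * 100
   = (5.74 / 6.59) * 100
   = 0.871017 * 100
   = 87.1 %

87.1 %


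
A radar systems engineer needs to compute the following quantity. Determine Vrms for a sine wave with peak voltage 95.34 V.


RMS voltage for a sinusoidal waveform:
V_rms = V_peak / sqrt(2)
      = 95.34 / 1.414214
      = 67.416 V

67.416 V


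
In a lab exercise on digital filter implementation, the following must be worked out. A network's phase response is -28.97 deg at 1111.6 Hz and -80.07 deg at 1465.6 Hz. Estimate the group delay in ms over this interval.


Group delay from phase difference:
tau = -d(phi)/d(omega)
d(phi) = -51.1 deg = -0.891863 rad
d(omega) = 2*pi*(1465.6 - 1111.6) = 2224.2476 rad/s
tau = -(-0.891863) / 2224.2476
    = 0.401 ms

0.401 ms


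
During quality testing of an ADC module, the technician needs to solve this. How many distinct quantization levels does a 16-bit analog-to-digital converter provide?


Number of quantization levels = 2^N
= 2^16
= 65536

65536


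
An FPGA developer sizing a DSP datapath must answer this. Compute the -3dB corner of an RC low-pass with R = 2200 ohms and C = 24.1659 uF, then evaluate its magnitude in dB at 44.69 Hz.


Step 1 — cutoff frequency:
fc = 1 / (2*pi*R*C)
C = 24.1659 uF = 2.41659e-05 F
fc = 1 / (2*pi*2200*2.41659e-05)
   = 2.9936 Hz

Step 2 — magnitude at f = 44.69 Hz:
|H(f)| = 1 / sqrt(1 + (f/fc)^2)
f/fc = 44.69 / 2.9936 = 14.928514
|H| = 1 / sqrt(1 + 222.86053) = 0.0668361
|H|_dB = 20*log10(0.0668361) = -23.5 dB

fc = 2.9936 Hz; |H(44.69 Hz)| = -23.5 dB


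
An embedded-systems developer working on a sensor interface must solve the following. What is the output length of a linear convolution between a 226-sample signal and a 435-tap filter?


Linear convolution output length:
L = N + M - 1
  = 226 + 435 - 1
  = 660 samples

660
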